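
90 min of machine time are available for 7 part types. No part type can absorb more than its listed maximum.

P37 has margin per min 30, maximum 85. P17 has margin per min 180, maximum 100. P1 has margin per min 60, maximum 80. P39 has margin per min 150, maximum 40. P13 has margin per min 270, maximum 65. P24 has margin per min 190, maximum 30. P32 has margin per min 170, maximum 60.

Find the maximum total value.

Order the part types by margin per min: P13 270 > P24 190 > P17 180 > P32 170 > P39 150 > P1 60 > P37 30.
Give P13 65 to hit its cap of 65 — 25 left.
P24 has room for 30 but only 25 remain, so it gets 25.
Total = 270×65 + 190×25 = 22300.

22300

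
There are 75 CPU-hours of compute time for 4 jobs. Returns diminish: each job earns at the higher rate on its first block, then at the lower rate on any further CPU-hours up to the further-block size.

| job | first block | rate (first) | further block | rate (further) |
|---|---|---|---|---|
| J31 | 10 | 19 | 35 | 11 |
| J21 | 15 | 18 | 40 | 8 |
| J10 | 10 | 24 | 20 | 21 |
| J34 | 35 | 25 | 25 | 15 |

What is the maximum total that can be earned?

1725

Treat each block as its own option and order by rate: J34/T1 25 > J10/T1 24 > J10/T2 21 > J31/T1 19 > J21/T1 18 > J34/T2 15 > J31/T2 11 > J21/T2 8.
Fill J34 T1 block (35 at 25) — 40 left.
J10/T1 (24): +10 — 30 left.
J10/T2 (21): +20 — 10 left.
J31/T1 (19): +10 — 0 left.
Total = 25×35 + 24×10 + 21×20 + 19×10 = 1725.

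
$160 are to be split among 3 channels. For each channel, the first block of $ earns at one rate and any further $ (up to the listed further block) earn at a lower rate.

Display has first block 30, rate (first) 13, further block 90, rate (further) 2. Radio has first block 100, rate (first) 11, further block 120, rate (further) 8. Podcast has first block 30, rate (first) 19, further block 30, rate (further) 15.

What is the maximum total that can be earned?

2180

Treat each block as its own option and order by rate: Podcast/first 19 > Podcast/second 15 > Display/first 13 > Radio/first 11 > Radio/second 8 > Display/second 2.
Podcast/first (19): +30 — 130 left.
Podcast/second (15): +30 — 100 left.
Display first at 13: fill all 30 — 70 left.
Radio first at 11: only 70 left, fill 70.
Total = 19×30 + 15×30 + 13×30 + 11×70 = 2180.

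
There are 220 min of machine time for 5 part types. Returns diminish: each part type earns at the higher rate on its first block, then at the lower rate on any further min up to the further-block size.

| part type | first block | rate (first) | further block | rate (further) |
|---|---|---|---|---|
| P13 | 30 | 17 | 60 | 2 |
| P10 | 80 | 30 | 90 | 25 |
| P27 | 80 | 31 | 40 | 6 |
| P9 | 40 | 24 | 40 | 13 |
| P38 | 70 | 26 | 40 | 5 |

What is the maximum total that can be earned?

6440

Treat each block as its own option and order by rate: P27/first 31 > P10/first 30 > P38/first 26 > P10/second 25 > P9/first 24 > P13/first 17 > P9/second 13 > P27/second 6 > P38/second 5 > P13/second 2.
P27/first (31): +80 → 140 left.
P10/first (30): +80 → 60 left.
P38/first: +60 of 70 at 26; pool empty.
Total = 31×80 + 30×80 + 26×60 = 6440.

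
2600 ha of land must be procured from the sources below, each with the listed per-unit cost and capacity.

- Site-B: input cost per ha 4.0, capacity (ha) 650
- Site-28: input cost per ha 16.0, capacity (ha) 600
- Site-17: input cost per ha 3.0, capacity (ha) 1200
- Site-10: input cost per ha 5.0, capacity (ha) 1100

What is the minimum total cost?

9950

Fill from the cheapest source first.
Take 1200 from Site-17 at 3.0 — need 1400 more.
Site-B at 4.0: take all 650 ha — 750 still needed.
Take 750 from Site-10 at 5.0 to finish.
Site-28: unused.
Cost = 1200×3.0 + 650×4.0 + 750×5.0 = 9950.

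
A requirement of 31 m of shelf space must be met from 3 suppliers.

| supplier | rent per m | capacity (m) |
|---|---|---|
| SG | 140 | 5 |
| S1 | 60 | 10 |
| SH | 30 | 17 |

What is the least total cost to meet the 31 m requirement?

Use suppliers in increasing cost order.
Take 17 from SH at 30 ; need 14 more.
S1 at 60: take all 10 m ; 4 still needed.
SG (140): take the remaining 4 ; done.
Cost = 17×30 + 10×60 + 4×140 = 1670.

1670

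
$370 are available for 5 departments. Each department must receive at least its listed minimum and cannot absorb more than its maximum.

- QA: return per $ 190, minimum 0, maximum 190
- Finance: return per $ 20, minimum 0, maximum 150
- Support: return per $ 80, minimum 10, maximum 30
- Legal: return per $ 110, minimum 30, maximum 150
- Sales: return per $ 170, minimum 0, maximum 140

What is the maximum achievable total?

Meeting every minimum uses 0+0+10+30+0 = 40 $, leaving 330.
Highest return per $ first: QA 190 > Sales 170 > Legal 110 > Support 80 > Finance 20.
QA takes 190 more to reach its cap of 190 → 140 left.
Give Sales 140 more to hit its cap of 140 → 0 left.
Total = 190×190 + 80×10 + 110×30 + 170×140 = 64000.

64000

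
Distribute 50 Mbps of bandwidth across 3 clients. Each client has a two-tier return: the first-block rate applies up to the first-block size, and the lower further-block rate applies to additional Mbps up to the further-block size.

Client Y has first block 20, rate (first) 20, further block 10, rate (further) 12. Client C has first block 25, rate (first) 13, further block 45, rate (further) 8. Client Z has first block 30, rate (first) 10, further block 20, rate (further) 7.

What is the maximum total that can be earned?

785

Order all 6 blocks by rate: Client Y/T1 20 > Client C/T1 13 > Client Y/T2 12 > Client Z/T1 10 > Client C/T2 8 > Client Z/T2 7.
Fill Client Y T1 block (20 at 20) ; 30 left.
Client C/T1 (13): +25 ; 5 left.
Client Y/T2: +5 of 10 at 12; pool empty.
Total = 20×20 + 13×25 + 12×5 = 785.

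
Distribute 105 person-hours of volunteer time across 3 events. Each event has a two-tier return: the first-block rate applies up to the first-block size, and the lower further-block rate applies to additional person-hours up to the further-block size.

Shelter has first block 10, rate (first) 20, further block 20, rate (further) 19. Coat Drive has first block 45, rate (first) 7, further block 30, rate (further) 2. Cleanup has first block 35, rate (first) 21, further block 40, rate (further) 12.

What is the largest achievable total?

Rank every tier by rate: Cleanup/T1 21 > Shelter/T1 20 > Shelter/T2 19 > Cleanup/T2 12 > Coat Drive/T1 7 > Coat Drive/T2 2.
Cleanup/T1 (21): +35 ; 70 left.
Shelter/T1 (20): +10 ; 60 left.
Shelter/T2 (19): +20 ; 40 left.
Cleanup/T2 (12): +40 ; 0 left.
Total = 21×35 + 20×10 + 19×20 + 12×40 = 1795.

1795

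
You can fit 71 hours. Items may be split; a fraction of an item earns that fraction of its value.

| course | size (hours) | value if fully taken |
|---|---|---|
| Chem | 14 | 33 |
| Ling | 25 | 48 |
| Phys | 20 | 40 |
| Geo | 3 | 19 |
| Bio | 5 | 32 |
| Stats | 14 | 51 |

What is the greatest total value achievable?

Sort by value density: Bio 32/5≈6.4, Geo 19/3≈6.33, Stats 51/14≈3.64, Chem 33/14≈2.36, Phys 40/20≈2, Ling 48/25≈1.92.
Bio: take in full, 5 hours for value 32 ; 66 left.
All 3 hours of Geo fit (value 19) ; 63 remain.
Take all of Stats (14 hours, value 51) ; 49 hours left.
Take all of Chem (14 hours, value 33) ; 35 hours left.
Take all of Phys (20 hours, value 40) ; 15 hours left.
Fill the last 15 hours with part of Ling: 15/25 of it earns 28.8.
Total value = 203.8.

203.8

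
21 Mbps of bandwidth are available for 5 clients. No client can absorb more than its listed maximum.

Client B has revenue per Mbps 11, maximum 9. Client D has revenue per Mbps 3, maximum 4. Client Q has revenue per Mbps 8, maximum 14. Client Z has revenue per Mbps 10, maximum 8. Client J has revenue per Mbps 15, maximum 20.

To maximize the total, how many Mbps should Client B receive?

Order the clients by revenue per Mbps: Client J 15 > Client B 11 > Client Z 10 > Client Q 8 > Client D 3.
Client J: +20 to 20 (cap) → 1 left.
Only 1 left; Client B takes them to reach 1.

1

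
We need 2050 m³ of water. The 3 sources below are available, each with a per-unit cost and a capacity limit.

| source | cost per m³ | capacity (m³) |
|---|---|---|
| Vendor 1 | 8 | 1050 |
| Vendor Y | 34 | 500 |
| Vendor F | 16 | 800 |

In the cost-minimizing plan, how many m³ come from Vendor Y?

200

Use sources in increasing cost order.
Take 1050 from Vendor 1 at 8 — need 1000 more.
Vendor F (16): use full 800 — 200 m³ to go.
Take 200 from Vendor Y at 34 to finish.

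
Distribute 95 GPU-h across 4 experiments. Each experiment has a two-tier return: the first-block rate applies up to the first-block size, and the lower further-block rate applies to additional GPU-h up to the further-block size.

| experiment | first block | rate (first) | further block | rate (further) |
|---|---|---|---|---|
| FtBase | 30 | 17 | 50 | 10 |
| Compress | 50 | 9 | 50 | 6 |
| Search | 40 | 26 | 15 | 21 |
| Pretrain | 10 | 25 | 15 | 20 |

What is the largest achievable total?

Rank every tier by rate: Search/tier1 26 > Pretrain/tier1 25 > Search/tier2 21 > Pretrain/tier2 20 > FtBase/tier1 17 > FtBase/tier2 10 > Compress/tier1 9 > Compress/tier2 6.
Search/tier1 (26): +40 → 55 left.
Pretrain/tier1 (25): +10 → 45 left.
Fill Search tier2 block (15 at 21) → 30 left.
Pretrain tier2 at 20: fill all 15 → 15 left.
FtBase/tier1: +15 of 30 at 17; pool empty.
Total = 26×40 + 25×10 + 21×15 + 20×15 + 17×15 = 2160.

2160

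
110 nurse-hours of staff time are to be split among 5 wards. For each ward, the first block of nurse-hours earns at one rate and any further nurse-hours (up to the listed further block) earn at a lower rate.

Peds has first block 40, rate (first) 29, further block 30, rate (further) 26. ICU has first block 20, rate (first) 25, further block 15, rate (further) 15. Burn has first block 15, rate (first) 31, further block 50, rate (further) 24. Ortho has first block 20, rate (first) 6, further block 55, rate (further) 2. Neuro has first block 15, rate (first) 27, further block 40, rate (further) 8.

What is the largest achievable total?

3060

Order all 10 blocks by rate: Burn/first 31 > Peds/first 29 > Neuro/first 27 > Peds/second 26 > ICU/first 25 > Burn/second 24 > ICU/second 15 > Neuro/second 8 > Ortho/first 6 > Ortho/second 2.
Fill Burn first block (15 at 31) → 95 left.
Fill Peds first block (40 at 29) → 55 left.
Fill Neuro first block (15 at 27) → 40 left.
Fill Peds second block (30 at 26) → 10 left.
10 remain; put them into ICU first at 25.
Total = 31×15 + 29×40 + 27×15 + 26×30 + 25×10 = 3060.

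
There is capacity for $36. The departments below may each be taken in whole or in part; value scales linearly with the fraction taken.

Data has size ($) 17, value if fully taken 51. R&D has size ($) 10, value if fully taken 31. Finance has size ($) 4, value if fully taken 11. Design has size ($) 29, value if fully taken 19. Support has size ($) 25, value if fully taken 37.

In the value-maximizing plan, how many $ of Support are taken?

5

Sort by value density: R&D 31/10≈3.1, Data 51/17≈3, Finance 11/4≈2.75, Support 37/25≈1.48, Design 19/29≈0.655.
Take all of R&D (10 $, value 31) ; 26 $ left.
Take all of Data (17 $, value 51) ; 9 $ left.
Take all of Finance (4 $, value 11) ; 5 $ left.
Fill the last 5 $ with part of Support: 5/25 of it earns 7.4.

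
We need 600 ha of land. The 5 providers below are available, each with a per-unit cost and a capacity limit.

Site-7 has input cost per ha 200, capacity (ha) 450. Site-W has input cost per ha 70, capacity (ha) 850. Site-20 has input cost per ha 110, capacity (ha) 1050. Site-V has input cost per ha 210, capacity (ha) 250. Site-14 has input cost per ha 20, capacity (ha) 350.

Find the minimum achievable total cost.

24500

Fill from the cheapest provider first.
Site-14 (20): use full 350 ; 250 ha to go.
Site-W (70): take the remaining 250 ; done.
Site-20, Site-7, Site-V: unused.
Cost = 350×20 + 250×70 = 24500.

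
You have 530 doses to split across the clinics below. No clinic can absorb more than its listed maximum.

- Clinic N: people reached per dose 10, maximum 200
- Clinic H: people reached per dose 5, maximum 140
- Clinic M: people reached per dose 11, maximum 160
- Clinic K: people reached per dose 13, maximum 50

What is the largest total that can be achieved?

5010

Highest people reached per dose first: Clinic K 13 > Clinic M 11 > Clinic N 10 > Clinic H 5.
Give Clinic K 50 to hit its cap of 50 → 480 left.
Clinic M: +160 to 160 (cap) → 320 left.
Clinic N: +200 to 200 (cap) → 120 left.
Clinic H has room for 140 but only 120 remain, so it gets 120.
Total = 10×200 + 5×120 + 11×160 + 13×50 = 5010.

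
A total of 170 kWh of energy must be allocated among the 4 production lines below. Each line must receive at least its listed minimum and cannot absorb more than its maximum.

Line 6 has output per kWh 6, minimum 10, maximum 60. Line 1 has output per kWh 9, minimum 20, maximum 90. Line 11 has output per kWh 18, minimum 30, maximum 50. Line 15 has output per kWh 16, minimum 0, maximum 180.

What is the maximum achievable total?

Meeting every minimum uses 10+20+30+0 = 60 kWh, leaving 110.
Rank by output per kWh: Line 11 18 > Line 15 16 > Line 1 9 > Line 6 6.
Line 11: +20 to 50 (cap) — 90 left.
Line 15 has room for 180 more but only 90 remain, so it gets 90.
Total = 6×10 + 9×20 + 18×50 + 16×90 = 2580.

2580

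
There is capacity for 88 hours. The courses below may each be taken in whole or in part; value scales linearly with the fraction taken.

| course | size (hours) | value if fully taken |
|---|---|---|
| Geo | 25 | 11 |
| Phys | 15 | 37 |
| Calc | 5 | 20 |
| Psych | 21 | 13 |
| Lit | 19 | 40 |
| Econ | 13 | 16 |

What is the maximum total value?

Rank by value-to-size ratio: Calc 20/5≈4, Phys 37/15≈2.47, Lit 40/19≈2.11, Econ 16/13≈1.23, Psych 13/21≈0.619, Geo 11/25≈0.44.
All 5 hours of Calc fit (value 20) ; 83 remain.
Take all of Phys (15 hours, value 37) ; 68 hours left.
Take all of Lit (19 hours, value 40) ; 49 hours left.
Take all of Econ (13 hours, value 16) ; 36 hours left.
Take all of Psych (21 hours, value 13) ; 15 hours left.
15 hours left: a 15/25 share of Geo gives 11×15/25 = 6.6.
Total value = 132.6.

132.6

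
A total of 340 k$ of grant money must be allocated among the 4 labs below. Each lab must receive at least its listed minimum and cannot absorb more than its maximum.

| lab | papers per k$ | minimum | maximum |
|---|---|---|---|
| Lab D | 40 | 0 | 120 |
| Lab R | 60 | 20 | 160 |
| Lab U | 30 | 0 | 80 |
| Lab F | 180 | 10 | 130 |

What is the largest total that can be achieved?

Meeting every minimum uses 0+20+0+10 = 30 k$, leaving 310.
Rank by papers per k$: Lab F 180 > Lab R 60 > Lab D 40 > Lab U 30.
Lab F takes 120 more to reach its cap of 130 → 190 left.
Give Lab R 140 more to hit its cap of 160 → 50 left.
Only 50 left; Lab D takes them to reach 50.
Total = 40×50 + 60×160 + 180×130 = 35000.

35000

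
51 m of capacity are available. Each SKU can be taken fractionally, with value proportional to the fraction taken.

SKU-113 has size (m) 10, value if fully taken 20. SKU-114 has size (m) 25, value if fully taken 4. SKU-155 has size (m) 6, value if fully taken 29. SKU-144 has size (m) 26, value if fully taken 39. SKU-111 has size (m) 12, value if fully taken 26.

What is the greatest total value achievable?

Rank by value-to-size ratio: SKU-155 29/6≈4.83, SKU-111 26/12≈2.17, SKU-113 20/10≈2, SKU-144 39/26≈1.5, SKU-114 4/25≈0.16.
SKU-155: take in full, 6 m for value 29 ; 45 left.
All 12 m of SKU-111 fit (value 26) ; 33 remain.
Take all of SKU-113 (10 m, value 20) ; 23 m left.
Only 23 m remain; take 23/26 of SKU-144 for value 39×23/26 = 34.5.
Total value = 109.5.

109.5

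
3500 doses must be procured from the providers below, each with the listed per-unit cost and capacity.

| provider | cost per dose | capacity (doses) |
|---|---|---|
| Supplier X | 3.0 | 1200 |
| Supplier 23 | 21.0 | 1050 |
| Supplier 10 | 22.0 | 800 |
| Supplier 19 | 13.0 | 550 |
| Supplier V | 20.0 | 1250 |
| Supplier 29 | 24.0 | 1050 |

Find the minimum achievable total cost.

Use providers in increasing cost order.
Take 1200 from Supplier X at 3.0 — need 2300 more.
Supplier 19 at 13.0: take all 550 doses — 1750 still needed.
Take 1250 from Supplier V at 20.0 — need 500 more.
Supplier 23 (21.0): take the remaining 500 — done.
Supplier 10, Supplier 29: unused.
Cost = 1200×3.0 + 550×13.0 + 1250×20.0 + 500×21.0 = 46250.

46250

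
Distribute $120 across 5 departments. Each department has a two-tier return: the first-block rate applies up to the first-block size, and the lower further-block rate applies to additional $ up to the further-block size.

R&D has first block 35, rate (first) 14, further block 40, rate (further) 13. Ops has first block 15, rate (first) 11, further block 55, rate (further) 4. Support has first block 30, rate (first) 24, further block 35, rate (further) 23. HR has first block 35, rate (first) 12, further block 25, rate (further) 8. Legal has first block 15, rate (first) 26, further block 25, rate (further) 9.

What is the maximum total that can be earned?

2470

Rank every tier by rate: Legal/first 26 > Support/first 24 > Support/second 23 > R&D/first 14 > R&D/second 13 > HR/first 12 > Ops/first 11 > Legal/second 9 > HR/second 8 > Ops/second 4.
Legal/first (26): +15 ; 105 left.
Support/first (24): +30 ; 75 left.
Support/second (23): +35 ; 40 left.
R&D first at 14: fill all 35 ; 5 left.
R&D/second: +5 of 40 at 13; pool empty.
Total = 26×15 + 24×30 + 23×35 + 14×35 + 13×5 = 2470.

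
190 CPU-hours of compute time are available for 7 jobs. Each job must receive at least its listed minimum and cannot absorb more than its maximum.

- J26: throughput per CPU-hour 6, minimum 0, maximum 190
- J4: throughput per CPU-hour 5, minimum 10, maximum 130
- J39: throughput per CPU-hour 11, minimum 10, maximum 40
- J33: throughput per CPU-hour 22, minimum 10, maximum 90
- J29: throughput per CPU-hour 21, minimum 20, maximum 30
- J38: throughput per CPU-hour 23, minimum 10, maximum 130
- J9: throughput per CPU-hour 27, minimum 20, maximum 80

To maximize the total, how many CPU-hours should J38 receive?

Meeting every minimum uses 0+10+10+10+20+10+20 = 80 CPU-hours, leaving 110.
Rank by throughput per CPU-hour: J9 27 > J38 23 > J33 22 > J29 21 > J39 11 > J26 6 > J4 5.
Give J9 60 more to hit its cap of 80 → 50 left.
J38 has room for 120 more but only 50 remain, so it gets 60.

60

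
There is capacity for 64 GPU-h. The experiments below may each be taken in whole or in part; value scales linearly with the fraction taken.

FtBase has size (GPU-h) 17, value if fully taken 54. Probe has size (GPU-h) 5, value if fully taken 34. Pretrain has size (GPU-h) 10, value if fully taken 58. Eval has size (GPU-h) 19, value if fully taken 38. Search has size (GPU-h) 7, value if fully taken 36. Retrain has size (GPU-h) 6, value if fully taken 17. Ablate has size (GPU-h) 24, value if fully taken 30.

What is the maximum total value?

237

Best value per unit of size first: Probe 34/5≈6.8, Pretrain 58/10≈5.8, Search 36/7≈5.14, FtBase 54/17≈3.18, Retrain 17/6≈2.83, Eval 38/19≈2, Ablate 30/24≈1.25.
Probe: take in full, 5 GPU-h for value 34 — 59 left.
All 10 GPU-h of Pretrain fit (value 58) — 49 remain.
Search: take in full, 7 GPU-h for value 36 — 42 left.
Take all of FtBase (17 GPU-h, value 54) — 25 GPU-h left.
Retrain: take in full, 6 GPU-h for value 17 — 19 left.
Eval: take in full, 19 GPU-h for value 38 — 0 left.
Total value = 237.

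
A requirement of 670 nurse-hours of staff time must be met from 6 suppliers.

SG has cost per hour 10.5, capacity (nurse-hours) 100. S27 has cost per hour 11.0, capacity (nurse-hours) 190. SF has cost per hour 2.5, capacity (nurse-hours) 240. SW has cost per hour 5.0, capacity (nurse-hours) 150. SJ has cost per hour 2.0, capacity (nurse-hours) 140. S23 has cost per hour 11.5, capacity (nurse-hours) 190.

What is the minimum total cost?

3120

Cheapest first:
SJ (2.0): use full 140 → 530 nurse-hours to go.
SF (2.5): use full 240 → 290 nurse-hours to go.
Take 150 from SW at 5.0 → need 140 more.
SG at 10.5: take all 100 nurse-hours → 40 still needed.
S27 at 11.0: take 40 of its 190 → requirement met.
S23: unused.
Cost = 140×2.0 + 240×2.5 + 150×5.0 + 100×10.5 + 40×11.0 = 3120.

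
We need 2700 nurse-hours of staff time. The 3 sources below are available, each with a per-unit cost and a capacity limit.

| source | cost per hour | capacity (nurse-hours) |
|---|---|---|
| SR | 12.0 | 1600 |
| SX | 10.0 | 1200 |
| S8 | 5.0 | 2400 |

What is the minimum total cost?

Fill from the cheapest source first.
S8 (5.0): use full 2400 — 300 nurse-hours to go.
Take 300 from SX at 10.0 to finish.
SR: unused.
Cost = 2400×5.0 + 300×10.0 = 15000.

15000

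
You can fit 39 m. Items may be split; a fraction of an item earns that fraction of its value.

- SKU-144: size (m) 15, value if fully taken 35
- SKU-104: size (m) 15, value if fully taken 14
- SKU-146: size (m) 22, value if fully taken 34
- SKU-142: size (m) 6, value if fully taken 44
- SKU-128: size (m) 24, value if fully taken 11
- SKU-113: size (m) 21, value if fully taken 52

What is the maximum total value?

Rank by value-to-size ratio: SKU-142 44/6≈7.33, SKU-113 52/21≈2.48, SKU-144 35/15≈2.33, SKU-146 34/22≈1.55, SKU-104 14/15≈0.933, SKU-128 11/24≈0.458.
All 6 m of SKU-142 fit (value 44) ; 33 remain.
All 21 m of SKU-113 fit (value 52) ; 12 remain.
Only 12 m remain; take 12/15 of SKU-144 for value 35×12/15 = 28.
Total value = 124.

124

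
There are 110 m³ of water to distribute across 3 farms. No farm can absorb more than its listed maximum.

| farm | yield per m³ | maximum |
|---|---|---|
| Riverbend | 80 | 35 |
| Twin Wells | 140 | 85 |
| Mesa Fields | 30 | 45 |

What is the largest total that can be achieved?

13900

Order the farms by yield per m³: Twin Wells 140 > Riverbend 80 > Mesa Fields 30.
Give Twin Wells 85 to hit its cap of 85 — 25 left.
Only 25 left; Riverbend takes them to reach 25.
Total = 80×25 + 140×85 = 13900.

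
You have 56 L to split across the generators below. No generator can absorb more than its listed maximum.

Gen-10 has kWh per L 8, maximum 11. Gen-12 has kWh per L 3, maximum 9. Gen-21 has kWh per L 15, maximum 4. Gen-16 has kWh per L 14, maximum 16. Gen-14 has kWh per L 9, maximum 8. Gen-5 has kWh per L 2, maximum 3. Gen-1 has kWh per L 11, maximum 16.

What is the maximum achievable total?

Rank by kWh per L: Gen-21 15 > Gen-16 14 > Gen-1 11 > Gen-14 9 > Gen-10 8 > Gen-12 3 > Gen-5 2.
Gen-21 takes 4 to reach its cap of 4 → 52 left.
Gen-16 takes 16 to reach its cap of 16 → 36 left.
Gen-1: +16 to 16 (cap) → 20 left.
Give Gen-14 8 to hit its cap of 8 → 12 left.
Gen-10 takes 11 to reach its cap of 11 → 1 left.
Gen-12 has room for 9 but only 1 remain, so it gets 1.
Total = 8×11 + 3×1 + 15×4 + 14×16 + 9×8 + 11×16 = 623.

623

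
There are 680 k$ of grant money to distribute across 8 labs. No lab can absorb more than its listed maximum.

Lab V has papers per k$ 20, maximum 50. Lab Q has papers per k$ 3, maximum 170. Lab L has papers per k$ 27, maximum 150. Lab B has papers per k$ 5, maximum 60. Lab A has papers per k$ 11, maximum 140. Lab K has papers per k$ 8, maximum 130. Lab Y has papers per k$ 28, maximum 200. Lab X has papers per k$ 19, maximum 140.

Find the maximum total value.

14850

Highest papers per k$ first: Lab Y 28 > Lab L 27 > Lab V 20 > Lab X 19 > Lab A 11 > Lab K 8 > Lab B 5 > Lab Q 3.
Give Lab Y 200 to hit its cap of 200 — 480 left.
Give Lab L 150 to hit its cap of 150 — 330 left.
Lab V: +50 to 50 (cap) — 280 left.
Lab X: +140 to 140 (cap) — 140 left.
Lab A: +140 to 140 (cap) — 0 left.
Total = 20×50 + 27×150 + 11×140 + 28×200 + 19×140 = 14850.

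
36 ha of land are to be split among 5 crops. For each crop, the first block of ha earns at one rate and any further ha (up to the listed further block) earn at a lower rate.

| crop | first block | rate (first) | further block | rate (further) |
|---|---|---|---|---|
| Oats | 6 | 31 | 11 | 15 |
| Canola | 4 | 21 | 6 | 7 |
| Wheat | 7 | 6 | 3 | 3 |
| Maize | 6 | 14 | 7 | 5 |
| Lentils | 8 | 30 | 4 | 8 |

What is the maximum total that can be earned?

Order all 10 blocks by rate: Oats/T1 31 > Lentils/T1 30 > Canola/T1 21 > Oats/T2 15 > Maize/T1 14 > Lentils/T2 8 > Canola/T2 7 > Wheat/T1 6 > Maize/T2 5 > Wheat/T2 3.
Fill Oats T1 block (6 at 31) → 30 left.
Lentils T1 at 30: fill all 8 → 22 left.
Canola/T1 (21): +4 → 18 left.
Fill Oats T2 block (11 at 15) → 7 left.
Maize/T1 (14): +6 → 1 left.
Lentils/T2: +1 of 4 at 8; pool empty.
Total = 31×6 + 30×8 + 21×4 + 15×11 + 14×6 + 8×1 = 767.

767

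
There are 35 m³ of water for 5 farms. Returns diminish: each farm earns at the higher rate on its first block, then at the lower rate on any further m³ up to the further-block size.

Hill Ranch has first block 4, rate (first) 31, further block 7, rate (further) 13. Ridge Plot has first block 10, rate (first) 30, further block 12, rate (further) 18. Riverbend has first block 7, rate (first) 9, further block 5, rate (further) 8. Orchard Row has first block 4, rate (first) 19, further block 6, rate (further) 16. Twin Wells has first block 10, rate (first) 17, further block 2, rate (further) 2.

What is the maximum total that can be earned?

Rank every tier by rate: Hill Ranch/T1 31 > Ridge Plot/T1 30 > Orchard Row/T1 19 > Ridge Plot/T2 18 > Twin Wells/T1 17 > Orchard Row/T2 16 > Hill Ranch/T2 13 > Riverbend/T1 9 > Riverbend/T2 8 > Twin Wells/T2 2.
Hill Ranch/T1 (31): +4 — 31 left.
Ridge Plot T1 at 30: fill all 10 — 21 left.
Fill Orchard Row T1 block (4 at 19) — 17 left.
Ridge Plot T2 at 18: fill all 12 — 5 left.
5 remain; put them into Twin Wells T1 at 17.
Total = 31×4 + 30×10 + 19×4 + 18×12 + 17×5 = 801.

801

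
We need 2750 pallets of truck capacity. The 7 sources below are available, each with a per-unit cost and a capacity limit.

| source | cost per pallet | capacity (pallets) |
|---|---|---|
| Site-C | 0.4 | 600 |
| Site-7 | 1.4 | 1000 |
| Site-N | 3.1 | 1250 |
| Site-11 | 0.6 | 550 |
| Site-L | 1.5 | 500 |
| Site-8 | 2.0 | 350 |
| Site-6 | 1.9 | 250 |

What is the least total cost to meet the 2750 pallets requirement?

Fill from the cheapest source first.
Take 600 from Site-C at 0.4 ; need 2150 more.
Site-11 at 0.6: take all 550 pallets ; 1600 still needed.
Site-7 (1.4): use full 1000 ; 600 pallets to go.
Take 500 from Site-L at 1.5 ; need 100 more.
Site-6 (1.9): take the remaining 100 ; done.
Site-8, Site-N: unused.
Cost = 600×0.4 + 550×0.6 + 1000×1.4 + 500×1.5 + 100×1.9 = 2910.

2910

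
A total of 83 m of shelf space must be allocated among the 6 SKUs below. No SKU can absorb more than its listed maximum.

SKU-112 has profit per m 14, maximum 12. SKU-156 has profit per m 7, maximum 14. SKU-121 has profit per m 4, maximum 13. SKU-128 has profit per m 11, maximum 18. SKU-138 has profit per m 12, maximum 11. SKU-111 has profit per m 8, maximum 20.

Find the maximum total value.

Highest profit per m first: SKU-112 14 > SKU-138 12 > SKU-128 11 > SKU-111 8 > SKU-156 7 > SKU-121 4.
SKU-112 takes 12 to reach its cap of 12 ; 71 left.
SKU-138 takes 11 to reach its cap of 11 ; 60 left.
SKU-128: +18 to 18 (cap) ; 42 left.
SKU-111: +20 to 20 (cap) ; 22 left.
SKU-156 takes 14 to reach its cap of 14 ; 8 left.
SKU-121 has room for 13 but only 8 remain, so it gets 8.
Total = 14×12 + 7×14 + 4×8 + 11×18 + 12×11 + 8×20 = 788.

788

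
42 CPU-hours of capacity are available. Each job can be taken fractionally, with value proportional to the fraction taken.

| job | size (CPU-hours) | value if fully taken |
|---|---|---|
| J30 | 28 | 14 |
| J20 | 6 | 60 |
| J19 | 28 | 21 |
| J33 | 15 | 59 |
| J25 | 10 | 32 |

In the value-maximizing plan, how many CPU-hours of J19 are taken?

Sort by value density: J20 60/6≈10, J33 59/15≈3.93, J25 32/10≈3.2, J19 21/28≈0.75, J30 14/28≈0.5.
All 6 CPU-hours of J20 fit (value 60) — 36 remain.
J33: take in full, 15 CPU-hours for value 59 — 21 left.
J25: take in full, 10 CPU-hours for value 32 — 11 left.
Fill the last 11 CPU-hours with part of J19: 11/28 of it earns 8.25.

11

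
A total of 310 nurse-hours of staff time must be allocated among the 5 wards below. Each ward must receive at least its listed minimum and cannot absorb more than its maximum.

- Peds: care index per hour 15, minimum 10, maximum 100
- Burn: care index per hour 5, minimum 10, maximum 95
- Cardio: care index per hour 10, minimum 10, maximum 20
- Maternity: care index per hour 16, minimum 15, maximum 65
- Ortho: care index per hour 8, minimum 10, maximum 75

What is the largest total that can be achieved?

Meeting every minimum uses 10+10+10+15+10 = 55 nurse-hours, leaving 255.
Rank by care index per hour: Maternity 16 > Peds 15 > Cardio 10 > Ortho 8 > Burn 5.
Maternity: +50 to 65 (cap) — 205 left.
Give Peds 90 more to hit its cap of 100 — 115 left.
Cardio: +10 to 20 (cap) — 105 left.
Ortho: +65 to 75 (cap) — 40 left.
Burn: +40 (room for 85) → 50. Pool exhausted.
Total = 15×100 + 5×50 + 10×20 + 16×65 + 8×75 = 3590.

3590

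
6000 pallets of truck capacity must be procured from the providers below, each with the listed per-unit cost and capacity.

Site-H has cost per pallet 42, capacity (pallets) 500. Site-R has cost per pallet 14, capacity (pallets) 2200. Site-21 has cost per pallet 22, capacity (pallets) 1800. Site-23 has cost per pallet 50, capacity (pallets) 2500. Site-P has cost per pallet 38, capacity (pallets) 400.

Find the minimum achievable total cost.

Fill from the cheapest provider first.
Site-R (14): use full 2200 → 3800 pallets to go.
Take 1800 from Site-21 at 22 → need 2000 more.
Site-P (38): use full 400 → 1600 pallets to go.
Site-H at 42: take all 500 pallets → 1100 still needed.
Take 1100 from Site-23 at 50 to finish.
Cost = 2200×14 + 1800×22 + 400×38 + 500×42 + 1100×50 = 161600.

161600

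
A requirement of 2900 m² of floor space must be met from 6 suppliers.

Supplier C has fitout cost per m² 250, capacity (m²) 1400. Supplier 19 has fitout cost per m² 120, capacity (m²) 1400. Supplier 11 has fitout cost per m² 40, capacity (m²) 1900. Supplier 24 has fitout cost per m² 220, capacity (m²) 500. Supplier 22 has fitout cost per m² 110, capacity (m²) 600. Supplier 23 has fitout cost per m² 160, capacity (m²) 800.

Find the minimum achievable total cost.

Cheapest first:
Supplier 11 at 40: take all 1900 m² ; 1000 still needed.
Supplier 22 (110): use full 600 ; 400 m² to go.
Supplier 19 at 120: take 400 of its 1400 ; requirement met.
Supplier 23, Supplier 24, Supplier C: unused.
Cost = 1900×40 + 600×110 + 400×120 = 190000.

190000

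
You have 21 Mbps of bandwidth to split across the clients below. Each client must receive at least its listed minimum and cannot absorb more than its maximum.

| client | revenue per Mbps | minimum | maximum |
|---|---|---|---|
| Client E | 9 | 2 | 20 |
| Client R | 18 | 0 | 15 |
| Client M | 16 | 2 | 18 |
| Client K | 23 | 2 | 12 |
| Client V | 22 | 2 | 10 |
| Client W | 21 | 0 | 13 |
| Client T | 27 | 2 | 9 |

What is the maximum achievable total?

Meeting every minimum uses 2+0+2+2+2+0+2 = 10 Mbps, leaving 11.
Highest revenue per Mbps first: Client T 27 > Client K 23 > Client V 22 > Client W 21 > Client R 18 > Client M 16 > Client E 9.
Client T takes 7 more to reach its cap of 9 ; 4 left.
Only 4 left; Client K takes them to reach 6.
Total = 9×2 + 16×2 + 23×6 + 22×2 + 27×9 = 475.

475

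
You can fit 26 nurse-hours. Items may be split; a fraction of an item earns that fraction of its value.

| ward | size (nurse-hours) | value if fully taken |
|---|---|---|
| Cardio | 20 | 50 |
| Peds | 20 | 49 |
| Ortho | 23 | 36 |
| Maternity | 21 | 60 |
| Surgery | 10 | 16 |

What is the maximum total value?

72.5

Rank by value-to-size ratio: Maternity 60/21≈2.86, Cardio 50/20≈2.5, Peds 49/20≈2.45, Surgery 16/10≈1.6, Ortho 36/23≈1.57.
Maternity: take in full, 21 nurse-hours for value 60 — 5 left.
5 nurse-hours left: a 5/20 share of Cardio gives 50×5/20 = 12.5.
Total value = 72.5.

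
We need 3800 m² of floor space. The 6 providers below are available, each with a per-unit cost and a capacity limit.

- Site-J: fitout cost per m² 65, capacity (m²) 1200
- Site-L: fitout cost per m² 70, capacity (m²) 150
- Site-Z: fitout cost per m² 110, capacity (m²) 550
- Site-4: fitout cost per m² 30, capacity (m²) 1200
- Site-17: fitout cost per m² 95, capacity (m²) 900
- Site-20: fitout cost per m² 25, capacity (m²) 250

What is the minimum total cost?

Use providers in increasing cost order.
Site-20 at 25: take all 250 m² ; 3550 still needed.
Site-4 at 30: take all 1200 m² ; 2350 still needed.
Take 1200 from Site-J at 65 ; need 1150 more.
Site-L (70): use full 150 ; 1000 m² to go.
Site-17 at 95: take all 900 m² ; 100 still needed.
Site-Z at 110: take 100 of its 550 ; requirement met.
Cost = 250×25 + 1200×30 + 1200×65 + 150×70 + 900×95 + 100×110 = 227250.

227250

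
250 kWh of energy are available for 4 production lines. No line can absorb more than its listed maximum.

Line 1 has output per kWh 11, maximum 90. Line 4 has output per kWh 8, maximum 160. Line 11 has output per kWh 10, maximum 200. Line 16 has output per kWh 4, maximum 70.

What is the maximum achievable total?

2590

Rank by output per kWh: Line 1 11 > Line 11 10 > Line 4 8 > Line 16 4.
Line 1 takes 90 to reach its cap of 90 → 160 left.
Only 160 left; Line 11 takes them to reach 160.
Total = 11×90 + 10×160 = 2590.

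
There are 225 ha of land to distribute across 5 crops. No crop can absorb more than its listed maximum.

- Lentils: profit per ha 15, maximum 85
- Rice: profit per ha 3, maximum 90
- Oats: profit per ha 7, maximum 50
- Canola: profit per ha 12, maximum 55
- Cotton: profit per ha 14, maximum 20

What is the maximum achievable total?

2610

Highest profit per ha first: Lentils 15 > Cotton 14 > Canola 12 > Oats 7 > Rice 3.
Lentils takes 85 to reach its cap of 85 → 140 left.
Cotton: +20 to 20 (cap) → 120 left.
Give Canola 55 to hit its cap of 55 → 65 left.
Oats takes 50 to reach its cap of 50 → 15 left.
Only 15 left; Rice takes them to reach 15.
Total = 15×85 + 3×15 + 7×50 + 12×55 + 14×20 = 2610.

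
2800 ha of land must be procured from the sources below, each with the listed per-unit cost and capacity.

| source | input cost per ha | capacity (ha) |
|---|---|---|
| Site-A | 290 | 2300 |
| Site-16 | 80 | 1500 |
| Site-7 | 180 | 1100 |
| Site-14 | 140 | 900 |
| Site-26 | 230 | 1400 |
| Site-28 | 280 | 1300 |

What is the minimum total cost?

318000

Use sources in increasing cost order.
Site-16 (80): use full 1500 → 1300 ha to go.
Site-14 (140): use full 900 → 400 ha to go.
Take 400 from Site-7 at 180 to finish.
Site-26, Site-28, Site-A: unused.
Cost = 1500×80 + 900×140 + 400×180 = 318000.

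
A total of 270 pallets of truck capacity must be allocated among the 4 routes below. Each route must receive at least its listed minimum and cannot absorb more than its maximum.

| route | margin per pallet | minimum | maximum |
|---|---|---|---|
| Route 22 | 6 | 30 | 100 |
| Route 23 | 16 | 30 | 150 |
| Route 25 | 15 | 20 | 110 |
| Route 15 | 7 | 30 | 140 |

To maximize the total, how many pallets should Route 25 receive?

60

Meeting every minimum uses 30+30+20+30 = 110 pallets, leaving 160.
Highest margin per pallet first: Route 23 16 > Route 25 15 > Route 15 7 > Route 22 6.
Give Route 23 120 more to hit its cap of 150 ; 40 left.
Route 25 has room for 90 more but only 40 remain, so it gets 60.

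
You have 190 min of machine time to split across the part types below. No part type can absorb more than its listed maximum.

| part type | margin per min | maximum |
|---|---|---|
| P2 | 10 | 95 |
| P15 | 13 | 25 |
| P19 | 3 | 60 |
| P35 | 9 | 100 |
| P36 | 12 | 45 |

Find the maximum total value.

Rank by margin per min: P15 13 > P36 12 > P2 10 > P35 9 > P19 3.
Give P15 25 to hit its cap of 25 — 165 left.
P36: +45 to 45 (cap) — 120 left.
P2: +95 to 95 (cap) — 25 left.
P35: +25 (room for 100) → 25. Pool exhausted.
Total = 10×95 + 13×25 + 9×25 + 12×45 = 2040.

2040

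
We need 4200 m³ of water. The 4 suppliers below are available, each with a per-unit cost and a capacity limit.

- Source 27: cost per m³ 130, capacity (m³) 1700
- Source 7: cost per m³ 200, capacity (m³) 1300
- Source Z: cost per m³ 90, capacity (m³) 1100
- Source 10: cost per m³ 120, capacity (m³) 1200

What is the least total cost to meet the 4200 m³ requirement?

504000

Fill from the cheapest supplier first.
Take 1100 from Source Z at 90 — need 3100 more.
Source 10 at 120: take all 1200 m³ — 1900 still needed.
Source 27 (130): use full 1700 — 200 m³ to go.
Take 200 from Source 7 at 200 to finish.
Cost = 1100×90 + 1200×120 + 1700×130 + 200×200 = 504000.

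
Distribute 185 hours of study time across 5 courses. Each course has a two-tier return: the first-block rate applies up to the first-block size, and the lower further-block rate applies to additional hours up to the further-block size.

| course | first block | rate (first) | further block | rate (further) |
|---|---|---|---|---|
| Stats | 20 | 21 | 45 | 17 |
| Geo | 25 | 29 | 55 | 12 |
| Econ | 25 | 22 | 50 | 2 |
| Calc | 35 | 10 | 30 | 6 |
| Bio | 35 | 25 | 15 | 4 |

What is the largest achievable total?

3755

Treat each block as its own option and order by rate: Geo/tier1 29 > Bio/tier1 25 > Econ/tier1 22 > Stats/tier1 21 > Stats/tier2 17 > Geo/tier2 12 > Calc/tier1 10 > Calc/tier2 6 > Bio/tier2 4 > Econ/tier2 2.
Fill Geo tier1 block (25 at 29) → 160 left.
Bio/tier1 (25): +35 → 125 left.
Fill Econ tier1 block (25 at 22) → 100 left.
Stats/tier1 (21): +20 → 80 left.
Stats tier2 at 17: fill all 45 → 35 left.
Geo tier2 at 12: only 35 left, fill 35.
Total = 29×25 + 25×35 + 22×25 + 21×20 + 17×45 + 12×35 = 3755.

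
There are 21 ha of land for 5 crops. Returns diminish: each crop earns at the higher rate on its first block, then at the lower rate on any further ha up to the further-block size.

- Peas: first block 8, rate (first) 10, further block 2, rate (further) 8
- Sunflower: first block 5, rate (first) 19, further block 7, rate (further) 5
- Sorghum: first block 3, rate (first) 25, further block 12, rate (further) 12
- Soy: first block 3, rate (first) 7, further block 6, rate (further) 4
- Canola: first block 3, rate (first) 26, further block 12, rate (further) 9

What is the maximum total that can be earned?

Rank every tier by rate: Canola/T1 26 > Sorghum/T1 25 > Sunflower/T1 19 > Sorghum/T2 12 > Peas/T1 10 > Canola/T2 9 > Peas/T2 8 > Soy/T1 7 > Sunflower/T2 5 > Soy/T2 4.
Canola T1 at 26: fill all 3 — 18 left.
Sorghum/T1 (25): +3 — 15 left.
Sunflower T1 at 19: fill all 5 — 10 left.
Sorghum/T2: +10 of 12 at 12; pool empty.
Total = 26×3 + 25×3 + 19×5 + 12×10 = 368.

368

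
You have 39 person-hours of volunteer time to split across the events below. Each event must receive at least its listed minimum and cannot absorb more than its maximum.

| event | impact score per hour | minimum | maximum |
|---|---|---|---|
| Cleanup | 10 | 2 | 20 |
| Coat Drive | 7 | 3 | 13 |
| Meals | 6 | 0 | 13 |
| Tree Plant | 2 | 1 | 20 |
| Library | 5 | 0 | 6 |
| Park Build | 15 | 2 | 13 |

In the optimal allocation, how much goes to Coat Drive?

Meeting every minimum uses 2+3+0+1+0+2 = 8 person-hours, leaving 31.
Order the events by impact score per hour: Park Build 15 > Cleanup 10 > Coat Drive 7 > Meals 6 > Library 5 > Tree Plant 2.
Give Park Build 11 more to hit its cap of 13 ; 20 left.
Give Cleanup 18 more to hit its cap of 20 ; 2 left.
Coat Drive has room for 10 more but only 2 remain, so it gets 5.

5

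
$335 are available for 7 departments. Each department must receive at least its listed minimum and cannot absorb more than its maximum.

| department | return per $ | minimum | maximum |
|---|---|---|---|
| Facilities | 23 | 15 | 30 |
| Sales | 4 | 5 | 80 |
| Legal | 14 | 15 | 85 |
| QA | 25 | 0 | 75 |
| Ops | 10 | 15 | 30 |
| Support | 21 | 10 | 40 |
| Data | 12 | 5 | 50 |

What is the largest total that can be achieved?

Meeting every minimum uses 15+5+15+0+15+10+5 = 65 $, leaving 270.
Order the departments by return per $: QA 25 > Facilities 23 > Support 21 > Legal 14 > Data 12 > Ops 10 > Sales 4.
QA: +75 to 75 (cap) — 195 left.
Give Facilities 15 more to hit its cap of 30 — 180 left.
Support takes 30 more to reach its cap of 40 — 150 left.
Give Legal 70 more to hit its cap of 85 — 80 left.
Data takes 45 more to reach its cap of 50 — 35 left.
Give Ops 15 more to hit its cap of 30 — 20 left.
Only 20 left; Sales takes them to reach 25.
Total = 23×30 + 4×25 + 14×85 + 25×75 + 10×30 + 21×40 + 12×50 = 5595.

5595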